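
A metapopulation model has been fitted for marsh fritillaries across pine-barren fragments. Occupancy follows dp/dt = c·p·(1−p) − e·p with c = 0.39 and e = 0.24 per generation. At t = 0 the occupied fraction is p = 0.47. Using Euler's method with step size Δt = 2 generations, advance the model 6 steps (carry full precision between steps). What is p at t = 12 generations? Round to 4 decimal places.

0.3924

Update rule: p ← p + [c·p·(1−p) − e·p]·Δt with Δt = 2.
  1  |  dp/dt·Δt = -0.031302  |  p_1 = 0.438698
  2  |  dp/dt·Δt = -0.018506  |  p_2 = 0.420192
  3  |  dp/dt·Δt = -0.011660  |  p_3 = 0.408532
  4  |  dp/dt·Δt = -0.007621  |  p_4 = 0.400911
  5  |  dp/dt·Δt = -0.005096  |  p_5 = 0.395815
  6  |  dp/dt·Δt = -0.003458  |  p_6 = 0.392357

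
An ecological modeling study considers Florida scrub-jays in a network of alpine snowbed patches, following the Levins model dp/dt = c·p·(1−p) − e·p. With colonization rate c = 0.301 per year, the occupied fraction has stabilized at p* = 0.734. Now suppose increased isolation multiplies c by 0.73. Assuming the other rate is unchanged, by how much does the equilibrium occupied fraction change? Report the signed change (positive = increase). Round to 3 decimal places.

-0.098

Balance c(1−p*) = e gives e = 0.301×(1 − 0.73400) = 0.08007.
New p* = 1 − e/c = 1 − 0.08007/0.21973 = 0.63560.
Δp* = 0.63560 − 0.73400 = -0.09840.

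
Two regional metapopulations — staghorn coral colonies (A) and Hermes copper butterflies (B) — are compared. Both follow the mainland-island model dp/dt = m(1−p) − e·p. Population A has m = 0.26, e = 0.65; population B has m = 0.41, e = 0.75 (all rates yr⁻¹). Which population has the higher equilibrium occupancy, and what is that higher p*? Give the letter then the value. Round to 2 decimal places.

A: p*_A = m/(m+e) = 0.26/0.9100 = 0.2857.
B: p*_B = 0.41/1.1600 = 0.3534.
B is higher at 0.3534.

B, 0.35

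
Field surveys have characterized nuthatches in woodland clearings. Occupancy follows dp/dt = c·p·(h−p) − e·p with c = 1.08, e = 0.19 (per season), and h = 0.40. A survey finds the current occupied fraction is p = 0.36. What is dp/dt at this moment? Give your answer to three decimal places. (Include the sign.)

-0.053

Colonization term: c·p·(h−p) = 1.08×0.36×0.0400 = 0.01555.
Extinction term: e·p = 0.06840.
dp/dt = 0.01555 − 0.06840 = -0.05285.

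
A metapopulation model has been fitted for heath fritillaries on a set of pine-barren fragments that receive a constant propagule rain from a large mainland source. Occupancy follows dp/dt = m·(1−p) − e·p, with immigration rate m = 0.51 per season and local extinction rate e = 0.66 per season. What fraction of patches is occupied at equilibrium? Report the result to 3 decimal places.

0.436

Setting dp/dt = 0: m − m·p* = e·p*, so m = (m+e)·p*.
p* = m/(m+e) = 0.51/(0.51+0.66) = 0.51/1.1700 = 0.4359.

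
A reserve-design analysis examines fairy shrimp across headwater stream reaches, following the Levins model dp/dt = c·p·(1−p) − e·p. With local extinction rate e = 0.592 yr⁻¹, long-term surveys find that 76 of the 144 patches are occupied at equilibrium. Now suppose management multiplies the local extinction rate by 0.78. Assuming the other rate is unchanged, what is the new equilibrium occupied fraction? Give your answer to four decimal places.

0.6317

Observed p* = 76/144 = 0.52778.
Balance c(1−p*) = e gives c = e/(1 − 0.52778) = 0.592/0.47222 = 1.25365.
New p* = 1 − e/c = 1 − 0.46176/1.25365 = 0.63167.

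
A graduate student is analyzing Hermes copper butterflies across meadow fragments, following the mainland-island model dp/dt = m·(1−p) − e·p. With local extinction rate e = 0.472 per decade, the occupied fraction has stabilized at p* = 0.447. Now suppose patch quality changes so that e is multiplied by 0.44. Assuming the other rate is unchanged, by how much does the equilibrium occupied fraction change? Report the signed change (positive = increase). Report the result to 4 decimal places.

Balance m(1−p*) = e·p* gives m = e·p*/(1−p*) = 0.472×0.44700/0.55300 = 0.38153.
New p* = m/(m+e) = 0.38153/(0.38153+0.20768) = 0.64753.
Δp* = 0.64753 − 0.44700 = +0.20053.

0.2005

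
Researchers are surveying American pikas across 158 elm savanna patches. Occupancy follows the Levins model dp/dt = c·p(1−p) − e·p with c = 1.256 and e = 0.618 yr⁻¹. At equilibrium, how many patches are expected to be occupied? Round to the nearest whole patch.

p* = 1 − e/c = 1 − 0.618/1.256 = 0.5080.
Expected occupied patches = N × p* = 158 × 0.5080 = 80.26 ≈ 80.

80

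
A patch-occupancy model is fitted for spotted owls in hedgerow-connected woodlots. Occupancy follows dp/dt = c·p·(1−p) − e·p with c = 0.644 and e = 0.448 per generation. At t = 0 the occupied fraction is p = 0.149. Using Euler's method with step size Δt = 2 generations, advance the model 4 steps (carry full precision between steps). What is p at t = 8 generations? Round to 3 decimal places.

Update rule: p ← p + [c·p·(1−p) − e·p]·Δt with Δt = 2.
step 1: Δp = +0.02981, p = 0.17881
step 2: Δp = +0.02891, p = 0.20773
step 3: Δp = +0.02585, p = 0.23358
step 4: Δp = +0.02129, p = 0.25487

0.255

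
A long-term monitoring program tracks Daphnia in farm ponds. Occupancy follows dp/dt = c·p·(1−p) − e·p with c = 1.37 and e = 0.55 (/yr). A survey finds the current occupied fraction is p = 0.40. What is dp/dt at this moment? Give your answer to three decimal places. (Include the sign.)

Colonization term: c·p·(1−p) = 1.37×0.40×0.6000 = 0.32880.
Extinction term: e·p = 0.22000.
dp/dt = 0.32880 − 0.22000 = 0.10880.

0.109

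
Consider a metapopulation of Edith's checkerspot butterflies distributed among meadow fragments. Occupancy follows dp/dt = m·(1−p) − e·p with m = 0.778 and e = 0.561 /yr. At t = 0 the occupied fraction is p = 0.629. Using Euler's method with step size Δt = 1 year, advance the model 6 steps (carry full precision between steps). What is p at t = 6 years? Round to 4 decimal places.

0.5811

Update rule: p ← p + [m·(1−p) − e·p]·Δt with Δt = 1.
t = 1: p = 0.62900 + (-0.06423) = 0.56477
t = 2: p = 0.56477 + (+0.02177) = 0.58654
t = 3: p = 0.58654 + (-0.00738) = 0.57916
t = 4: p = 0.57916 + (+0.00250) = 0.58166
t = 5: p = 0.58166 + (-0.00085) = 0.58082
t = 6: p = 0.58082 + (+0.00029) = 0.58110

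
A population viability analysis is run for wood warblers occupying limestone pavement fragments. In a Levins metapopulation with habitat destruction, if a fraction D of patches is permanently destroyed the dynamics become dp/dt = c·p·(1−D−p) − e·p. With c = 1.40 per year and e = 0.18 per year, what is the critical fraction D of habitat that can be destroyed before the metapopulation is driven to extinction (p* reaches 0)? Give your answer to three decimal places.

0.871

The nontrivial equilibrium is p* = (1−D) − e/c; extinction occurs when this hits zero.
So D_crit = 1 − e/c = 1 − 0.18/1.40 = 1 − 0.1286 = 0.8714.
Note this equals the original equilibrium occupancy — the Levins extinction-debt result.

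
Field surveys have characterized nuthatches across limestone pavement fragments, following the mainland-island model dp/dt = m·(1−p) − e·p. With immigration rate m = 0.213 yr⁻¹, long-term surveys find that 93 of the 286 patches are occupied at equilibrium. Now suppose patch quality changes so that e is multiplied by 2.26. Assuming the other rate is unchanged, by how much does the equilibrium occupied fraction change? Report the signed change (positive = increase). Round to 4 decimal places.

-0.1494

Observed p* = 93/286 = 0.32517.
Balance m(1−p*) = e·p* gives e = m(1−p*)/p* = 0.213×0.67483/0.32517 = 0.44204.
New p* = m/(m+e) = 0.21300/(0.21300+0.99901) = 0.17574.
Δp* = 0.17574 − 0.32517 = -0.14943.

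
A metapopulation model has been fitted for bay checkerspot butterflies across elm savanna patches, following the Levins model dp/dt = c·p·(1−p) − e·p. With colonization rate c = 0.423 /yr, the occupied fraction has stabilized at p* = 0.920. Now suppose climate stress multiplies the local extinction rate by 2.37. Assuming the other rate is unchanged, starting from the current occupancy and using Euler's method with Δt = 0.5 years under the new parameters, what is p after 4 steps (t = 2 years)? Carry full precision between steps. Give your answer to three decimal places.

Balance c(1−p*) = e gives e = 0.423×(1 − 0.92000) = 0.03384.
Starting from p₀ = 0.92000; update p ← p + (dp/dt)·Δt with the new parameters.
  1  |  dp/dt·Δt = -0.021326  |  p_1 = 0.898674
  2  |  dp/dt·Δt = -0.016778  |  p_2 = 0.881896
  3  |  dp/dt·Δt = -0.013335  |  p_3 = 0.868560
  4  |  dp/dt·Δt = -0.010684  |  p_4 = 0.857876

0.858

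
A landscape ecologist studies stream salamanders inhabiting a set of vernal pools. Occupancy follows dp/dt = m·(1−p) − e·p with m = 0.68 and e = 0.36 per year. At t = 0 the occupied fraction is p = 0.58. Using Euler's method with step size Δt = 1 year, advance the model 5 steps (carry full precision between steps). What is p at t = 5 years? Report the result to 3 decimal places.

Update rule: p ← p + [m·(1−p) − e·p]·Δt with Δt = 1.
t = 1: p = 0.58000 + (+0.07680) = 0.65680
t = 2: p = 0.65680 + (-0.00307) = 0.65373
t = 3: p = 0.65373 + (+0.00012) = 0.65385
t = 4: p = 0.65385 + (-0.00000) = 0.65385
t = 5: p = 0.65385 + (+0.00000) = 0.65385

0.654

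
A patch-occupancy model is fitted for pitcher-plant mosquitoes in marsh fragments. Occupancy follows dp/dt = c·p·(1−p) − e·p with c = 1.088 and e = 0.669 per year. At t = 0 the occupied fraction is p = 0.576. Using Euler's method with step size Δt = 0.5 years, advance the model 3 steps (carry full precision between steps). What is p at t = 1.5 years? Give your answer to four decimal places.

0.4548

Update rule: p ← p + [c·p·(1−p) − e·p]·Δt with Δt = 0.5.
p: 0.57600 → 0.51619  (Δp = -0.05981)
p: 0.51619 → 0.47938  (Δp = -0.03681)
p: 0.47938 → 0.45480  (Δp = -0.02458)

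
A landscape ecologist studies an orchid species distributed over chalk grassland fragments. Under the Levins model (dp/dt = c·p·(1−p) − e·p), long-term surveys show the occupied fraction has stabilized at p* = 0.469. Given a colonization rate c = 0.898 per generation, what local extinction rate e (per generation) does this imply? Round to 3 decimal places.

0.477

At equilibrium c(1−p*) = e.
e = 0.898 × (1 − 0.469) = 0.898 × 0.5310 = 0.4768.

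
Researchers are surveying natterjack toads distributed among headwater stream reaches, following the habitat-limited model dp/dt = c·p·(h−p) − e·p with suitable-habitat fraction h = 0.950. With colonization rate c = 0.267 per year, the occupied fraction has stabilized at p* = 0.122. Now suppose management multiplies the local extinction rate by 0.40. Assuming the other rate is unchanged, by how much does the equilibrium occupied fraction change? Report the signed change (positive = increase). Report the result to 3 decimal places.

0.497

Balance c(h−p*) = e gives e = 0.267×(0.95 − 0.12200) = 0.22108.
New p* = 0.95 − e/c = 0.95 − 0.08843/0.26700 = 0.61880.
Δp* = 0.61880 − 0.12200 = +0.49680.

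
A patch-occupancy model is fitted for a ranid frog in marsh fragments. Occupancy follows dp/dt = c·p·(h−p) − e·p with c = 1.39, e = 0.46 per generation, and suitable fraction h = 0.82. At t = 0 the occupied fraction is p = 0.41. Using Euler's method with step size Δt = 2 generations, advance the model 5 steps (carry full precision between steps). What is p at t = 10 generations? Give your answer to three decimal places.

Update rule: p ← p + [c·p·(h−p) − e·p]·Δt with Δt = 2.
p: 0.41000 → 0.50012  (Δp = +0.09012)
p: 0.50012 → 0.48475  (Δp = -0.01537)
p: 0.48475 → 0.49056  (Δp = +0.00581)
p: 0.49056 → 0.48852  (Δp = -0.00205)
p: 0.48852 → 0.48926  (Δp = +0.00074)

0.489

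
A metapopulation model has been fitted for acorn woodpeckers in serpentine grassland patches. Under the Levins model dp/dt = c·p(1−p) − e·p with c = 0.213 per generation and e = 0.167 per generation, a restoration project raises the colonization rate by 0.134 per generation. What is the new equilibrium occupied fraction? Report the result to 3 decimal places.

Before: p* = 1 − 0.167/0.213 = 0.2160.
After the change, c = 0.347, e = 0.167, so p* = 1 − 0.167/0.347 = 0.5187.

0.519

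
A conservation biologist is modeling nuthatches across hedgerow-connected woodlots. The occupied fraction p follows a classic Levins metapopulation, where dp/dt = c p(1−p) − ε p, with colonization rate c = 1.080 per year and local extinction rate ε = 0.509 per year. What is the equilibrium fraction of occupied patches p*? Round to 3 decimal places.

At equilibrium, colonization balances extinction: c·p*·(1−p*) = ε·p*.
So p* = 1 − ε/c = 1 − 0.509/1.080 = 1 − 0.4713 = 0.5287.

0.529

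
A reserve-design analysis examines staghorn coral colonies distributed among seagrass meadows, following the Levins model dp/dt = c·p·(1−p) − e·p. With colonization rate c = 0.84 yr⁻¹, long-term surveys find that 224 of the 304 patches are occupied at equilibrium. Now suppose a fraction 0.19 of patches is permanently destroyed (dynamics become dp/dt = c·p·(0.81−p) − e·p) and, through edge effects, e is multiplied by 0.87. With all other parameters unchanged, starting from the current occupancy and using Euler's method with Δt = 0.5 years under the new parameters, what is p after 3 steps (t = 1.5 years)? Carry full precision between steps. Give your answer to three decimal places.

0.636

Observed p* = 224/304 = 0.73684.
Balance c(1−p*) = e gives e = 0.84×(1 − 0.73684) = 0.22105.
Starting from p₀ = 0.73684; update p ← p + (dp/dt)·Δt with the new parameters.
t = 0.5: p = 0.73684 + (-0.04821) = 0.68863
t = 1: p = 0.68863 + (-0.03111) = 0.65752
t = 1.5: p = 0.65752 + (-0.02112) = 0.63640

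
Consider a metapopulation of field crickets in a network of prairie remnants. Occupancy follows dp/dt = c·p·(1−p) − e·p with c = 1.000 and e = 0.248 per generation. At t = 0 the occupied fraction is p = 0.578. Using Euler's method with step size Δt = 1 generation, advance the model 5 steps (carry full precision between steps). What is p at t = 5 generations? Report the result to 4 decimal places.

Update rule: p ← p + [c·p·(1−p) − e·p]·Δt with Δt = 1.
t = 1: p = 0.57800 + (+0.10057) = 0.67857
t = 2: p = 0.67857 + (+0.04983) = 0.72840
t = 3: p = 0.72840 + (+0.01719) = 0.74559
t = 4: p = 0.74559 + (+0.00478) = 0.75037
t = 5: p = 0.75037 + (+0.00122) = 0.75159

0.7516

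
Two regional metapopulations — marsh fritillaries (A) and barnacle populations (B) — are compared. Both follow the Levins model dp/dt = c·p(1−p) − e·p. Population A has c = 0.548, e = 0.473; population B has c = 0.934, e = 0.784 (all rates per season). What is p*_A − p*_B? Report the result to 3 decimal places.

A: p*_A = 1 − 0.473/0.548 = 0.1369.
B: p*_B = 1 − 0.784/0.934 = 0.1606.
p*_A − p*_B = 0.1369 − 0.1606 = -0.0237.

-0.024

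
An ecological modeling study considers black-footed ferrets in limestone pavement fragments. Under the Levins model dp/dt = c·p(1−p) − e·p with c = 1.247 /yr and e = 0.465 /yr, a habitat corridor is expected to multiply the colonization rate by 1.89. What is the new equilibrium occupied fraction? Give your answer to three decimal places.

0.803

Before: p* = 1 − 0.465/1.247 = 0.6271.
After the change, c = 2.35683, e = 0.465, so p* = 1 − 0.465/2.35683 = 0.8027.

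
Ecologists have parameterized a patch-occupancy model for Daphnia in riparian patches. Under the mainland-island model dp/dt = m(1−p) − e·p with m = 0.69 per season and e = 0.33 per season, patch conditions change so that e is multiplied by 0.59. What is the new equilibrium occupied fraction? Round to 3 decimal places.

0.780

Before: p* = 0.69/(0.69+0.33) = 0.6765.
After: m = 0.69, e = 0.1947; p* = 0.69/0.8847 = 0.7799.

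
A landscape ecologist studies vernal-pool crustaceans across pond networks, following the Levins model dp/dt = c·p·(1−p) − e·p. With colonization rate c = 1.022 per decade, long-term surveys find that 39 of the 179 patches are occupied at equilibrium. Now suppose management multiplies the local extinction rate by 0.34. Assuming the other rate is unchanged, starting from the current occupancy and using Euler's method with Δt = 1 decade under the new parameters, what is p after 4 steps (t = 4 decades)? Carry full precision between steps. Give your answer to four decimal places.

Observed p* = 39/179 = 0.21788.
Balance c(1−p*) = e gives e = 1.022×(1 − 0.21788) = 0.79933.
Starting from p₀ = 0.21788; update p ← p + (dp/dt)·Δt with the new parameters.
  1  |  dp/dt·Δt = +0.114943  |  p_1 = 0.332820
  2  |  dp/dt·Δt = +0.136485  |  p_2 = 0.469305
  3  |  dp/dt·Δt = +0.126993  |  p_3 = 0.596298
  4  |  dp/dt·Δt = +0.083966  |  p_4 = 0.680263

0.6803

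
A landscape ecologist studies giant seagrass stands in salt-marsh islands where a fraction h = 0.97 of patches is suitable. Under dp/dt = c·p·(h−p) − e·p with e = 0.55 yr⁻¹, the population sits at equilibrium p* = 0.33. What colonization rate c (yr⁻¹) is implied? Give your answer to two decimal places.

At equilibrium c(h−p*) = e, so c = e/(h−p*).
c = 0.55/(0.97 − 0.33) = 0.55/0.6400 = 0.8594.

0.86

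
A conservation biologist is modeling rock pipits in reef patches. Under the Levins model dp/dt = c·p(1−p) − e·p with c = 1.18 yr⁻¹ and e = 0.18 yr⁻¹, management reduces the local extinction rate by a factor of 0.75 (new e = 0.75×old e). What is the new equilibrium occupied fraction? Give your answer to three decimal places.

0.886

Before: p* = 1 − 0.18/1.18 = 0.8475.
After the change, c = 1.18, e = 0.135, so p* = 1 − 0.135/1.18 = 0.8856.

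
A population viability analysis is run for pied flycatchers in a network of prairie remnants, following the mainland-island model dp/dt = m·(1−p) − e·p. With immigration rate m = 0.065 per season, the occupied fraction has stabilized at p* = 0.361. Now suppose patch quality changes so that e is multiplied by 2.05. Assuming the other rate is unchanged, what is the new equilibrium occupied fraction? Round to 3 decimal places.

0.216

Balance m(1−p*) = e·p* gives e = m(1−p*)/p* = 0.065×0.63900/0.36100 = 0.11506.
New p* = m/(m+e) = 0.06500/(0.06500+0.23587) = 0.21604.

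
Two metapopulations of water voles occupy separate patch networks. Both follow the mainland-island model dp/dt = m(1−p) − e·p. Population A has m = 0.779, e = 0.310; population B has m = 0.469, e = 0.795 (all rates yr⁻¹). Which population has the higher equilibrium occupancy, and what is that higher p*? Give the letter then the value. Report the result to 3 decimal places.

A: p*_A = m/(m+e) = 0.779/1.0890 = 0.7153.
B: p*_B = 0.469/1.2640 = 0.3710.
A is higher at 0.7153.

A, 0.715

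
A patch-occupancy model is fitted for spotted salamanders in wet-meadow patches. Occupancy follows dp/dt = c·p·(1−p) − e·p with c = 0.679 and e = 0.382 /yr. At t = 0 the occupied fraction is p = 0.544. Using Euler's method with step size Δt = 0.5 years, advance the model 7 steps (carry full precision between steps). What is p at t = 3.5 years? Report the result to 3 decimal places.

Update rule: p ← p + [c·p·(1−p) − e·p]·Δt with Δt = 0.5.
  1  |  dp/dt·Δt = -0.019686  |  p_1 = 0.524314
  2  |  dp/dt·Δt = -0.015470  |  p_2 = 0.508844
  3  |  dp/dt·Δt = -0.012341  |  p_3 = 0.496503
  4  |  dp/dt·Δt = -0.009961  |  p_4 = 0.486542
  5  |  dp/dt·Δt = -0.008116  |  p_5 = 0.478426
  6  |  dp/dt·Δt = -0.006662  |  p_6 = 0.471764
  7  |  dp/dt·Δt = -0.005503  |  p_7 = 0.466261

0.466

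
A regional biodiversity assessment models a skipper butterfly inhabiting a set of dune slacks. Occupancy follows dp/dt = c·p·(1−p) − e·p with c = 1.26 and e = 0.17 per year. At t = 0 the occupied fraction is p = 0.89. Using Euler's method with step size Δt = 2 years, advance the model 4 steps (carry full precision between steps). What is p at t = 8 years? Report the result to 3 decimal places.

0.911

Update rule: p ← p + [c·p·(1−p) − e·p]·Δt with Δt = 2.
t = 2: p = 0.89000 + (-0.05589) = 0.83411
t = 4: p = 0.83411 + (+0.06510) = 0.89921
t = 6: p = 0.89921 + (-0.07734) = 0.82187
t = 8: p = 0.82187 + (+0.08949) = 0.91136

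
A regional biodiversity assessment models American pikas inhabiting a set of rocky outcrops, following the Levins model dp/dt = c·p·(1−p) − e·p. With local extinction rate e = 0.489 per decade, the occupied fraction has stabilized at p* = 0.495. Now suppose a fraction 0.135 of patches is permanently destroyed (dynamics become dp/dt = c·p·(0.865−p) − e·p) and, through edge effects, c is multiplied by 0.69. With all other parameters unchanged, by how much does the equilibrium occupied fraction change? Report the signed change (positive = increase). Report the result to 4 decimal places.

Balance c(1−p*) = e gives c = e/(1 − 0.49500) = 0.489/0.50500 = 0.96832.
New p* = 0.865 − e/c = 0.865 − 0.48900/0.66814 = 0.13312.
Δp* = 0.13312 − 0.49500 = -0.36188.

-0.3619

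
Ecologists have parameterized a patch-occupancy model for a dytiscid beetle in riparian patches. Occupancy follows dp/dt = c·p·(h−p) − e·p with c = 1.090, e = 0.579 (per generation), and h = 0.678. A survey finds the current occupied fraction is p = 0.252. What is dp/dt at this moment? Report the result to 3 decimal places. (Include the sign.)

-0.029

Colonization term: c·p·(h−p) = 1.090×0.252×0.4260 = 0.11701.
Extinction term: e·p = 0.14591.
dp/dt = 0.11701 − 0.14591 = -0.02889.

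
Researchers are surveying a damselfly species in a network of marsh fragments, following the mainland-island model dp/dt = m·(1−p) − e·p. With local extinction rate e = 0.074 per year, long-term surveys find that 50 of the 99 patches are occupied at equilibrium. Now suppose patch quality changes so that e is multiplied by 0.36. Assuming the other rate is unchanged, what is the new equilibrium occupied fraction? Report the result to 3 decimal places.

Observed p* = 50/99 = 0.50505.
Balance m(1−p*) = e·p* gives m = e·p*/(1−p*) = 0.074×0.50505/0.49495 = 0.07551.
New p* = m/(m+e) = 0.07551/(0.07551+0.02664) = 0.73921.

0.739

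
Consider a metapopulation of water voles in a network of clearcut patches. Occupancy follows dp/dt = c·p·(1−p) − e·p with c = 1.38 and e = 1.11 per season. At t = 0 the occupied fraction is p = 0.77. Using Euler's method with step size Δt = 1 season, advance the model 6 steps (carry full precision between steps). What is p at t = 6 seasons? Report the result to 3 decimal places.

Update rule: p ← p + [c·p·(1−p) − e·p]·Δt with Δt = 1.
t = 1: p = 0.77000 + (-0.61030) = 0.15970
t = 2: p = 0.15970 + (+0.00792) = 0.16762
t = 3: p = 0.16762 + (+0.00648) = 0.17411
t = 4: p = 0.17411 + (+0.00518) = 0.17928
t = 5: p = 0.17928 + (+0.00405) = 0.18333
t = 6: p = 0.18333 + (+0.00312) = 0.18645

0.186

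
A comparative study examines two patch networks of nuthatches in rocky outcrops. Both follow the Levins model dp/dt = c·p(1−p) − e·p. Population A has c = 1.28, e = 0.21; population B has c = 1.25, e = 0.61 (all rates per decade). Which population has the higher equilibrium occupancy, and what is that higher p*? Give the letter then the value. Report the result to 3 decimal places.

A: p*_A = 1 − 0.21/1.28 = 0.8359.
B: p*_B = 1 − 0.61/1.25 = 0.5120.
A is higher at 0.8359.

A, 0.836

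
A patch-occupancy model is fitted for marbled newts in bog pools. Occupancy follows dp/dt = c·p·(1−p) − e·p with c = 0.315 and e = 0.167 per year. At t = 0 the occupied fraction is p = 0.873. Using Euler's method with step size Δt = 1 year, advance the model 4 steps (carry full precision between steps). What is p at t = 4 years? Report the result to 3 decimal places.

Update rule: p ← p + [c·p·(1−p) − e·p]·Δt with Δt = 1.
  1  |  dp/dt·Δt = -0.110867  |  p_1 = 0.762133
  2  |  dp/dt·Δt = -0.070171  |  p_2 = 0.691962
  3  |  dp/dt·Δt = -0.048415  |  p_3 = 0.643547
  4  |  dp/dt·Δt = -0.035213  |  p_4 = 0.608334

0.608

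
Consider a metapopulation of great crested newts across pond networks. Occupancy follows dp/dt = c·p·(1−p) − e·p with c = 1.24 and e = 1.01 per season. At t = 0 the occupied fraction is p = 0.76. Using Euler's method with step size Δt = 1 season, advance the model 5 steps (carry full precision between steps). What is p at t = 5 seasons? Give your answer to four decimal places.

0.1955

Update rule: p ← p + [c·p·(1−p) − e·p]·Δt with Δt = 1.
t = 1: p = 0.76000 + (-0.54142) = 0.21858
t = 2: p = 0.21858 + (-0.00897) = 0.20961
t = 3: p = 0.20961 + (-0.00627) = 0.20334
t = 4: p = 0.20334 + (-0.00450) = 0.19884
t = 5: p = 0.19884 + (-0.00329) = 0.19554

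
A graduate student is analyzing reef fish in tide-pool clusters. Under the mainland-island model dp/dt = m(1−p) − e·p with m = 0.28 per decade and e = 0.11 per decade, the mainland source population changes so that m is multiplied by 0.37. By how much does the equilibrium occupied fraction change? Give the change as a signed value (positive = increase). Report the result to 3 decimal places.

Before: p* = 0.28/(0.28+0.11) = 0.7179.
After: m = 0.1036, e = 0.11; p* = 0.1036/0.2136 = 0.4850.
Δp* = 0.4850 − 0.7179 = -0.2329.

-0.233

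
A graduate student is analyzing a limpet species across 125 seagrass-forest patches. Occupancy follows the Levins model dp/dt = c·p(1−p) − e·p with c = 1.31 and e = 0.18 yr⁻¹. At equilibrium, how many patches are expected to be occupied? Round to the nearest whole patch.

p* = 1 − e/c = 1 − 0.18/1.31 = 0.8626.
Expected occupied patches = N × p* = 125 × 0.8626 = 107.82 ≈ 108.

108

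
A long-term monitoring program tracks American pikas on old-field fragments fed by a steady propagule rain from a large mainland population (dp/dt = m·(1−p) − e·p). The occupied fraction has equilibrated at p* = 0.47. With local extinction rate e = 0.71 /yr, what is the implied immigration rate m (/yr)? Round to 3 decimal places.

0.630

At equilibrium m(1−p*) = e·p*, so m = e·p*/(1−p*).
m = 0.71 × 0.47 / 0.5300 = 0.3337/0.5300 = 0.6296.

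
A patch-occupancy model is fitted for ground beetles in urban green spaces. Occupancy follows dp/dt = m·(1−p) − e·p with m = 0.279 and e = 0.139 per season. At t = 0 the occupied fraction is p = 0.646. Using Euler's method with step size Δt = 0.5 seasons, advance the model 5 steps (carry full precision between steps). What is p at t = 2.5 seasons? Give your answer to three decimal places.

Update rule: p ← p + [m·(1−p) − e·p]·Δt with Δt = 0.5.
p: 0.64600 → 0.65049  (Δp = +0.00449)
p: 0.65049 → 0.65403  (Δp = +0.00355)
p: 0.65403 → 0.65684  (Δp = +0.00281)
p: 0.65684 → 0.65906  (Δp = +0.00222)
p: 0.65906 → 0.66082  (Δp = +0.00176)

0.661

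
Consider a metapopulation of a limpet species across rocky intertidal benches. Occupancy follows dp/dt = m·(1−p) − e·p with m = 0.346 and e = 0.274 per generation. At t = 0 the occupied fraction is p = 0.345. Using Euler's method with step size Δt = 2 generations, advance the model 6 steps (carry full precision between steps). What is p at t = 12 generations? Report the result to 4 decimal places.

Update rule: p ← p + [m·(1−p) − e·p]·Δt with Δt = 2.
t = 2: p = 0.34500 + (+0.26420) = 0.60920
t = 4: p = 0.60920 + (-0.06341) = 0.54579
t = 6: p = 0.54579 + (+0.01522) = 0.56101
t = 8: p = 0.56101 + (-0.00365) = 0.55736
t = 10: p = 0.55736 + (+0.00088) = 0.55823
t = 12: p = 0.55823 + (-0.00021) = 0.55802

0.5580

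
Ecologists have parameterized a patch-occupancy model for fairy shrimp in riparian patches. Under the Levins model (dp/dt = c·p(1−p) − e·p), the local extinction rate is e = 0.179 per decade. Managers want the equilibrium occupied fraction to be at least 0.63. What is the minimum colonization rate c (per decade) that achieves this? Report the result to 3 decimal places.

0.484

p* = 1 − e/c ≥ 0.63 requires e/c ≤ 0.3700, i.e. c ≥ e/0.3700.
c_min = 0.179/0.3700 = 0.4838.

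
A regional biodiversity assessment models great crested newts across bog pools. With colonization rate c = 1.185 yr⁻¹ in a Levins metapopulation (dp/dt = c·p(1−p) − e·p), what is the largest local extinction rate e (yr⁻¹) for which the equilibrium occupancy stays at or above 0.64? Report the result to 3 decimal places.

1 − e/c ≥ 0.64 ⇒ e ≤ c(1 − 0.64) = 1.185 × 0.3600.
e_max = 0.4266.

0.427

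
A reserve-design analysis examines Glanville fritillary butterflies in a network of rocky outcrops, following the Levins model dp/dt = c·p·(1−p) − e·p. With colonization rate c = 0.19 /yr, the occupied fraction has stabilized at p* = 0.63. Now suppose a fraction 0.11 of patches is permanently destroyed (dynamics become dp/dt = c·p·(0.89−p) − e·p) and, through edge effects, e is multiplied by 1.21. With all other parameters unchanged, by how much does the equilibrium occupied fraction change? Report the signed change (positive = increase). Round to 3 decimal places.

-0.188

Balance c(1−p*) = e gives e = 0.19×(1 − 0.63000) = 0.07030.
New p* = 0.89 − e/c = 0.89 − 0.08506/0.19000 = 0.44232.
Δp* = 0.44232 − 0.63000 = -0.18768.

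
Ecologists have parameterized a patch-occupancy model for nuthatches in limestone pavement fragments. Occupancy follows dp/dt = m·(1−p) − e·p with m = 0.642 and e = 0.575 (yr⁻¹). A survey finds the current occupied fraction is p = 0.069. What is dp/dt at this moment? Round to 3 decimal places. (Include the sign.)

0.558

Colonization term: m·(1−p) = 0.642×0.9310 = 0.59770.
Extinction term: e·p = 0.03968.
dp/dt = 0.59770 − 0.03968 = 0.55803.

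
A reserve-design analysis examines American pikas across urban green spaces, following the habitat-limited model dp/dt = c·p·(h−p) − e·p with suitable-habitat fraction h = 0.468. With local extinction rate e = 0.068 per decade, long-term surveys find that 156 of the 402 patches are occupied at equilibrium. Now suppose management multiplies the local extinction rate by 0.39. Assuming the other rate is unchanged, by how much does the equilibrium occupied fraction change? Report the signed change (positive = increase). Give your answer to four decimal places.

Observed p* = 156/402 = 0.38806.
Balance c(h−p*) = e gives c = e/(0.468 − 0.38806) = 0.068/0.07994 = 0.85064.
New p* = 0.468 − e/c = 0.468 − 0.02652/0.85064 = 0.43682.
Δp* = 0.43682 − 0.38806 = +0.04876.

0.0488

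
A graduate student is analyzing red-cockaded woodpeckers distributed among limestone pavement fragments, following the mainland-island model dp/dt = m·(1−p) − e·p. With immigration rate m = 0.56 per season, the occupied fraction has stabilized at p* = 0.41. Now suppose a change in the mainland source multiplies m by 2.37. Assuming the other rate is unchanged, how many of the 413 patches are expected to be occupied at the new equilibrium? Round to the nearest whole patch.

257

Balance m(1−p*) = e·p* gives e = m(1−p*)/p* = 0.56×0.59000/0.41000 = 0.80585.
New p* = m/(m+e) = 1.32720/(1.32720+0.80585) = 0.62221.
Expected occupied = 413 × 0.62221 = 256.97 ≈ 257.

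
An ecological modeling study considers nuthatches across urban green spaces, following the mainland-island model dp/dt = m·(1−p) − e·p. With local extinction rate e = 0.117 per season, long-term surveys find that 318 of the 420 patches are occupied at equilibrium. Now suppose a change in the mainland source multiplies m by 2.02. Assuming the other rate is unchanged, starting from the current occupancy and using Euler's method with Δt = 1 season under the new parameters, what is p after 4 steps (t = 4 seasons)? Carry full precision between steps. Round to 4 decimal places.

Observed p* = 318/420 = 0.75714.
Balance m(1−p*) = e·p* gives m = e·p*/(1−p*) = 0.117×0.75714/0.24286 = 0.36476.
Starting from p₀ = 0.75714; update p ← p + (dp/dt)·Δt with the new parameters.
t = 1: p = 0.75714 + (+0.09036) = 0.84750
t = 2: p = 0.84750 + (+0.01321) = 0.86071
t = 3: p = 0.86071 + (+0.00193) = 0.86264
t = 4: p = 0.86264 + (+0.00028) = 0.86292

0.8629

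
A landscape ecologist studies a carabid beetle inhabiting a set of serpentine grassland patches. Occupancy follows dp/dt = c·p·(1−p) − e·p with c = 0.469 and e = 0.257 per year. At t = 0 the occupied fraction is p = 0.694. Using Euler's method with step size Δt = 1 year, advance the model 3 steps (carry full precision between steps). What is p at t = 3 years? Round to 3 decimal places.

Update rule: p ← p + [c·p·(1−p) − e·p]·Δt with Δt = 1.
  1  |  dp/dt·Δt = -0.078759  |  p_1 = 0.615241
  2  |  dp/dt·Δt = -0.047095  |  p_2 = 0.568145
  3  |  dp/dt·Δt = -0.030941  |  p_3 = 0.537204

0.537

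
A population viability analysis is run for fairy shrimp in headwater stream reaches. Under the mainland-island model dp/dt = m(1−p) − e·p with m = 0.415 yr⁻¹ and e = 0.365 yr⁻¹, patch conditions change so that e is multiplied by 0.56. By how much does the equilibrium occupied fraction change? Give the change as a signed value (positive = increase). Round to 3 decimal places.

Before: p* = 0.415/(0.415+0.365) = 0.5321.
After: m = 0.415, e = 0.2044; p* = 0.415/0.6194 = 0.6700.
Δp* = 0.6700 − 0.5321 = +0.1380.

0.138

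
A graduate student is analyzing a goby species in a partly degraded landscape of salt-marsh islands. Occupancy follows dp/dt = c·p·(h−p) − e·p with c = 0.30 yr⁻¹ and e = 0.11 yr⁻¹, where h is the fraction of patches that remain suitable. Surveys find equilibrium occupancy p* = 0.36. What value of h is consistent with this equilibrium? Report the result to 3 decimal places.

At equilibrium c(h−p*) = e, so h = p* + e/c.
h = 0.36 + 0.11/0.30 = 0.36 + 0.3667 = 0.7267.

0.727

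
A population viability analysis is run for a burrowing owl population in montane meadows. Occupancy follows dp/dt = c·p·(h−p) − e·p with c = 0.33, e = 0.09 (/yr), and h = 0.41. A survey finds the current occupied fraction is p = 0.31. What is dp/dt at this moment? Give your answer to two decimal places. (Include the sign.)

Colonization term: c·p·(h−p) = 0.33×0.31×0.1000 = 0.01023.
Extinction term: e·p = 0.02790.
dp/dt = 0.01023 − 0.02790 = -0.01767.

-0.02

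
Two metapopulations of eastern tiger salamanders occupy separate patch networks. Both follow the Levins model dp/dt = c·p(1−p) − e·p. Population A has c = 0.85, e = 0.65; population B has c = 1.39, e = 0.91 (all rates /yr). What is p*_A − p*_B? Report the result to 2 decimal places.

-0.11

A: p*_A = 1 − 0.65/0.85 = 0.2353.
B: p*_B = 1 − 0.91/1.39 = 0.3453.
p*_A − p*_B = 0.2353 − 0.3453 = -0.1100.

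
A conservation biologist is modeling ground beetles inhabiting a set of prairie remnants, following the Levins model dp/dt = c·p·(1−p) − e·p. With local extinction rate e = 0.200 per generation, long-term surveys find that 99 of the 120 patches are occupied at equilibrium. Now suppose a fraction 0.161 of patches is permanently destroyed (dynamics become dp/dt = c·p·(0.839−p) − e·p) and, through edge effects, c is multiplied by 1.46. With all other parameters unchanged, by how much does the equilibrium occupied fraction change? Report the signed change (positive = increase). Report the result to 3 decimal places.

Observed p* = 99/120 = 0.82500.
Balance c(1−p*) = e gives c = e/(1 − 0.82500) = 0.200/0.17500 = 1.14286.
New p* = 0.839 − e/c = 0.839 − 0.20000/1.66858 = 0.71914.
Δp* = 0.71914 − 0.82500 = -0.10586.

-0.106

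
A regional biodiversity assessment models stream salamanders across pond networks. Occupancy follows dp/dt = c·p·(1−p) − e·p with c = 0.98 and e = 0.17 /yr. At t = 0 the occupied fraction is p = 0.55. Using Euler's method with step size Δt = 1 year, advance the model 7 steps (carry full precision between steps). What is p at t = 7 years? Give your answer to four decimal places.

0.8265

Update rule: p ← p + [c·p·(1−p) − e·p]·Δt with Δt = 1.
p: 0.55000 → 0.69905  (Δp = +0.14905)
p: 0.69905 → 0.78638  (Δp = +0.08733)
p: 0.78638 → 0.81732  (Δp = +0.03094)
p: 0.81732 → 0.82470  (Δp = +0.00738)
p: 0.82470 → 0.82618  (Δp = +0.00148)
p: 0.82618 → 0.82646  (Δp = +0.00028)
p: 0.82646 → 0.82652  (Δp = +0.00005)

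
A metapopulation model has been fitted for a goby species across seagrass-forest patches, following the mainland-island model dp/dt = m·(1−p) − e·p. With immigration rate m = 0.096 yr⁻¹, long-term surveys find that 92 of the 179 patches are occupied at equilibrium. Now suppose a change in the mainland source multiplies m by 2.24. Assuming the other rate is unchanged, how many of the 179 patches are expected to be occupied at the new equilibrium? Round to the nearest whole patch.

Observed p* = 92/179 = 0.51397.
Balance m(1−p*) = e·p* gives e = m(1−p*)/p* = 0.096×0.48603/0.51397 = 0.09078.
New p* = m/(m+e) = 0.21504/(0.21504+0.09078) = 0.70316.
Expected occupied = 179 × 0.70316 = 125.87 ≈ 126.

126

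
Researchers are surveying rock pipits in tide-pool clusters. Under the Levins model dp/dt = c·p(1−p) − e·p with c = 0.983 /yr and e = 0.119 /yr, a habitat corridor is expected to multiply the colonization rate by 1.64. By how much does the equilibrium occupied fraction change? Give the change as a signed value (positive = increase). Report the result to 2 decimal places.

0.05

Before: p* = 1 − 0.119/0.983 = 0.8789.
After the change, c = 1.61212, e = 0.119, so p* = 1 − 0.119/1.61212 = 0.9262.
Δp* = 0.9262 − 0.8789 = +0.0472.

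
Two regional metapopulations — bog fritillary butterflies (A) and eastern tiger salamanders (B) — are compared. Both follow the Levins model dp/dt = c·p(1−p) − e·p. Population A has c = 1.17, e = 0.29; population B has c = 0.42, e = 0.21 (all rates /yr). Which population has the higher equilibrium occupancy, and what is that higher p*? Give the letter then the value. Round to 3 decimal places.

A: p*_A = 1 − 0.29/1.17 = 0.7521.
B: p*_B = 1 − 0.21/0.42 = 0.5000.
A is higher at 0.7521.

A, 0.752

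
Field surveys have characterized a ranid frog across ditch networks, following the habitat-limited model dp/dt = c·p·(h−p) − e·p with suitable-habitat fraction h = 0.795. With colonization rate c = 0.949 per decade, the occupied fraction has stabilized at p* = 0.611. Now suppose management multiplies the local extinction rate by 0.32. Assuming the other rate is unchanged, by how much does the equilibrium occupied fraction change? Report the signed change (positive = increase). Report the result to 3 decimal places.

0.125

Balance c(h−p*) = e gives e = 0.949×(0.795 − 0.61100) = 0.17462.
New p* = 0.795 − e/c = 0.795 − 0.05588/0.94900 = 0.73612.
Δp* = 0.73612 − 0.61100 = +0.12512.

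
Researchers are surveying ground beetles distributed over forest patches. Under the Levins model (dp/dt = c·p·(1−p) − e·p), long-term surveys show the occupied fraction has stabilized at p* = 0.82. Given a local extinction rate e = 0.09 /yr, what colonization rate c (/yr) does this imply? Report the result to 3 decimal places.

0.500

At equilibrium c(1−p*) = e, so c = e/(1−p*).
c = 0.09/(1 − 0.82) = 0.09/0.1800 = 0.5000.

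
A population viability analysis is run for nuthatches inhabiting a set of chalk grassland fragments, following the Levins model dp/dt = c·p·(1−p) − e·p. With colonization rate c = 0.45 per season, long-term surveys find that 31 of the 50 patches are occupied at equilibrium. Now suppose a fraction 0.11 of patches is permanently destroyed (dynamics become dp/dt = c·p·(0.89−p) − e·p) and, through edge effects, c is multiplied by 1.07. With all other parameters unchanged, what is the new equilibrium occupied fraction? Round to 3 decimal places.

Observed p* = 31/50 = 0.62000.
Balance c(1−p*) = e gives e = 0.45×(1 − 0.62000) = 0.17100.
New p* = 0.89 − e/c = 0.89 − 0.17100/0.48150 = 0.53486.

0.535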